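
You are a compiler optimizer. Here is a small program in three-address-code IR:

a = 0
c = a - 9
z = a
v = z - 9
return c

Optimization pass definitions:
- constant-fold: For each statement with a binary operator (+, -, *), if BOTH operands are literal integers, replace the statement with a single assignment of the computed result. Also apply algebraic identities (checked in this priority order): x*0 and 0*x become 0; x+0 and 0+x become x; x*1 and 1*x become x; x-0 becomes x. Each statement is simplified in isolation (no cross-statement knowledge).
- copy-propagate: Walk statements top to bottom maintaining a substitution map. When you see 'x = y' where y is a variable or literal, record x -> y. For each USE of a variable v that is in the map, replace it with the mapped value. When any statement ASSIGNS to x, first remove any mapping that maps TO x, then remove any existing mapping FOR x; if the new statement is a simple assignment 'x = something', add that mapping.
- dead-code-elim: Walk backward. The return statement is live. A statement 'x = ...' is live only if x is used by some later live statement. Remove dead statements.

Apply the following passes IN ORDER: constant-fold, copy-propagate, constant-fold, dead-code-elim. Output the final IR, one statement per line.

Answer: c = -9
return c

Derivation:
Initial IR:
  a = 0
  c = a - 9
  z = a
  v = z - 9
  return c
After constant-fold (5 stmts):
  a = 0
  c = a - 9
  z = a
  v = z - 9
  return c
After copy-propagate (5 stmts):
  a = 0
  c = 0 - 9
  z = 0
  v = 0 - 9
  return c
After constant-fold (5 stmts):
  a = 0
  c = -9
  z = 0
  v = -9
  return c
After dead-code-elim (2 stmts):
  c = -9
  return c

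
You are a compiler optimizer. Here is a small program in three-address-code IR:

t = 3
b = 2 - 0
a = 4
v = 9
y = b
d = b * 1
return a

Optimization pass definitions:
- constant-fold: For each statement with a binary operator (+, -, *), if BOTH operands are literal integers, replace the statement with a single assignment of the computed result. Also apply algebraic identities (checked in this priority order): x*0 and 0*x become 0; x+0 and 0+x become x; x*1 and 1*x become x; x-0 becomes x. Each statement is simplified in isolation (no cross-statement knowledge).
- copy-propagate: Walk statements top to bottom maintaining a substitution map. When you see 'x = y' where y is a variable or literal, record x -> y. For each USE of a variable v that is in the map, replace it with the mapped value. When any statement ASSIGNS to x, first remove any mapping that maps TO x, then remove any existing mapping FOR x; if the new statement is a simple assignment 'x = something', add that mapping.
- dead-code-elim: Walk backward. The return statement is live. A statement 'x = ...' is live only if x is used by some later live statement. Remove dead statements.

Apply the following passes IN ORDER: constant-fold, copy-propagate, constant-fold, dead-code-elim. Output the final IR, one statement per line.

Initial IR:
  t = 3
  b = 2 - 0
  a = 4
  v = 9
  y = b
  d = b * 1
  return a
After constant-fold (7 stmts):
  t = 3
  b = 2
  a = 4
  v = 9
  y = b
  d = b
  return a
After copy-propagate (7 stmts):
  t = 3
  b = 2
  a = 4
  v = 9
  y = 2
  d = 2
  return 4
After constant-fold (7 stmts):
  t = 3
  b = 2
  a = 4
  v = 9
  y = 2
  d = 2
  return 4
After dead-code-elim (1 stmts):
  return 4

Answer: return 4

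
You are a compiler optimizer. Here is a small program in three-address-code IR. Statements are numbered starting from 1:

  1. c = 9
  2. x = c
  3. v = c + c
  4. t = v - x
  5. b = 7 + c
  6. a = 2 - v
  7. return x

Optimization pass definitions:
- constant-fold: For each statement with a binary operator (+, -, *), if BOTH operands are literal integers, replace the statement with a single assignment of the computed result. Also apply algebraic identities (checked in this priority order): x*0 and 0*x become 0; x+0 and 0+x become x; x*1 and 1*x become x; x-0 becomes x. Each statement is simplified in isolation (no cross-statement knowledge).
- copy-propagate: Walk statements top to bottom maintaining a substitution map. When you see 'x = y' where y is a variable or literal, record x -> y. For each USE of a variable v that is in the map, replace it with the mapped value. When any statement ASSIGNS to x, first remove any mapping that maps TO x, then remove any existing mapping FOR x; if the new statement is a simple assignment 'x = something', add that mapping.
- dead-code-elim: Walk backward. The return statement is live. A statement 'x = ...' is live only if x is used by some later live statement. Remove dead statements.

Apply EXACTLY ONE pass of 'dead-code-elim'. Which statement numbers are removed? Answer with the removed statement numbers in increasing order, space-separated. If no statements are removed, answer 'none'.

Answer: 3 4 5 6

Derivation:
Backward liveness scan:
Stmt 1 'c = 9': KEEP (c is live); live-in = []
Stmt 2 'x = c': KEEP (x is live); live-in = ['c']
Stmt 3 'v = c + c': DEAD (v not in live set ['x'])
Stmt 4 't = v - x': DEAD (t not in live set ['x'])
Stmt 5 'b = 7 + c': DEAD (b not in live set ['x'])
Stmt 6 'a = 2 - v': DEAD (a not in live set ['x'])
Stmt 7 'return x': KEEP (return); live-in = ['x']
Removed statement numbers: [3, 4, 5, 6]
Surviving IR:
  c = 9
  x = c
  return x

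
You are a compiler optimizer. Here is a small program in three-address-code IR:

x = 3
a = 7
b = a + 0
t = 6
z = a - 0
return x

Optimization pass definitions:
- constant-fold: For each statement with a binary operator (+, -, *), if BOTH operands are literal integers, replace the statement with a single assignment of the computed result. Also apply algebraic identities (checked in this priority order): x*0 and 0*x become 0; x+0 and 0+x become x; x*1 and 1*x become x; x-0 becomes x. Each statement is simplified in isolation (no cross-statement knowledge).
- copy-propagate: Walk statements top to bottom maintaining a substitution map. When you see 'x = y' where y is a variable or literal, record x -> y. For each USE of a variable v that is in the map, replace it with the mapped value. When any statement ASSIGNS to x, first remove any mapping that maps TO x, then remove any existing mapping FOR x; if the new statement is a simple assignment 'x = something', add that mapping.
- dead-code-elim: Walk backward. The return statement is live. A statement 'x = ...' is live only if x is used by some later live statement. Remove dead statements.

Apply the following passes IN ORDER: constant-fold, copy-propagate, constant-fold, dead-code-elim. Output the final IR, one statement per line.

Answer: return 3

Derivation:
Initial IR:
  x = 3
  a = 7
  b = a + 0
  t = 6
  z = a - 0
  return x
After constant-fold (6 stmts):
  x = 3
  a = 7
  b = a
  t = 6
  z = a
  return x
After copy-propagate (6 stmts):
  x = 3
  a = 7
  b = 7
  t = 6
  z = 7
  return 3
After constant-fold (6 stmts):
  x = 3
  a = 7
  b = 7
  t = 6
  z = 7
  return 3
After dead-code-elim (1 stmts):
  return 3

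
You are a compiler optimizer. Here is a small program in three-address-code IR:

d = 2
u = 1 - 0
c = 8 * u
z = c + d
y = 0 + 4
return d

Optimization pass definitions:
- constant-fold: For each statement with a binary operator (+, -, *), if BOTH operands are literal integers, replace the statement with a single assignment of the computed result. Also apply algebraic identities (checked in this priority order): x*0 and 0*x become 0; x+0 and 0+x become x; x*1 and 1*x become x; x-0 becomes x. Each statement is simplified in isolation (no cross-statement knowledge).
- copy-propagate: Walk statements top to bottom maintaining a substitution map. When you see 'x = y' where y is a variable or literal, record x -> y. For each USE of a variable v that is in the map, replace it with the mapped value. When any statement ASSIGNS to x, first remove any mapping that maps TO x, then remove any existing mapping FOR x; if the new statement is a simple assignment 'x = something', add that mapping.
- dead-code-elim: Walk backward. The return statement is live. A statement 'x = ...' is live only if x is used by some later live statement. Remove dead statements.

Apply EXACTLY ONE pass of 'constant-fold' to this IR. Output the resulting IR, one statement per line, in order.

Applying constant-fold statement-by-statement:
  [1] d = 2  (unchanged)
  [2] u = 1 - 0  -> u = 1
  [3] c = 8 * u  (unchanged)
  [4] z = c + d  (unchanged)
  [5] y = 0 + 4  -> y = 4
  [6] return d  (unchanged)
Result (6 stmts):
  d = 2
  u = 1
  c = 8 * u
  z = c + d
  y = 4
  return d

Answer: d = 2
u = 1
c = 8 * u
z = c + d
y = 4
return d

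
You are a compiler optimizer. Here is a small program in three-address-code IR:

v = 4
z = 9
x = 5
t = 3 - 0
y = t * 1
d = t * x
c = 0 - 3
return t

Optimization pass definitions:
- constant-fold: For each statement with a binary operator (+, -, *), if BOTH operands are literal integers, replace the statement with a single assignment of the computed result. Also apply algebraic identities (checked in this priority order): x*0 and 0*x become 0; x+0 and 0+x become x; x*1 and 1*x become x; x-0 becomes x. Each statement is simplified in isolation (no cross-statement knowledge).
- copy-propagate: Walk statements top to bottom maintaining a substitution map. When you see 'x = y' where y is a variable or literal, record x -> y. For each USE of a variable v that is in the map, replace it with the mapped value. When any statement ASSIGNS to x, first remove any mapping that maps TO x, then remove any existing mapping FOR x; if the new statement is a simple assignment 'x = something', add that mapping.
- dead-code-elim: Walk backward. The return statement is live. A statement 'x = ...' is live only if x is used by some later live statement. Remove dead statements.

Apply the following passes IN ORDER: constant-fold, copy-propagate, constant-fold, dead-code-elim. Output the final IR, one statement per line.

Initial IR:
  v = 4
  z = 9
  x = 5
  t = 3 - 0
  y = t * 1
  d = t * x
  c = 0 - 3
  return t
After constant-fold (8 stmts):
  v = 4
  z = 9
  x = 5
  t = 3
  y = t
  d = t * x
  c = -3
  return t
After copy-propagate (8 stmts):
  v = 4
  z = 9
  x = 5
  t = 3
  y = 3
  d = 3 * 5
  c = -3
  return 3
After constant-fold (8 stmts):
  v = 4
  z = 9
  x = 5
  t = 3
  y = 3
  d = 15
  c = -3
  return 3
After dead-code-elim (1 stmts):
  return 3

Answer: return 3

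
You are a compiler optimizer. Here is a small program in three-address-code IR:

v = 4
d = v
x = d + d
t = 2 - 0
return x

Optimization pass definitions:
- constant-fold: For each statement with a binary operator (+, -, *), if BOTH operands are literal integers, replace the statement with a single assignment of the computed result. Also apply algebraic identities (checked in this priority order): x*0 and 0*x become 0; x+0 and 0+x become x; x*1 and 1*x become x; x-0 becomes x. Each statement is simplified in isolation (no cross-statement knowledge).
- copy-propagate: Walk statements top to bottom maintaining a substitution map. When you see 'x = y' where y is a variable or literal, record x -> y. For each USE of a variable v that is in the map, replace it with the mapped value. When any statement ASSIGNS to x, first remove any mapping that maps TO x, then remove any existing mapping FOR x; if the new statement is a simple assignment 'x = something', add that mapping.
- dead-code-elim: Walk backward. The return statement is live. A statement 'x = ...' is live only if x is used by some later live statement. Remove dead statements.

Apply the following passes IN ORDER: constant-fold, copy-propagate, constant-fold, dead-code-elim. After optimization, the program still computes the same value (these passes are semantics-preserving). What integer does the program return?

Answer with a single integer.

Initial IR:
  v = 4
  d = v
  x = d + d
  t = 2 - 0
  return x
After constant-fold (5 stmts):
  v = 4
  d = v
  x = d + d
  t = 2
  return x
After copy-propagate (5 stmts):
  v = 4
  d = 4
  x = 4 + 4
  t = 2
  return x
After constant-fold (5 stmts):
  v = 4
  d = 4
  x = 8
  t = 2
  return x
After dead-code-elim (2 stmts):
  x = 8
  return x
Evaluate:
  v = 4  =>  v = 4
  d = v  =>  d = 4
  x = d + d  =>  x = 8
  t = 2 - 0  =>  t = 2
  return x = 8

Answer: 8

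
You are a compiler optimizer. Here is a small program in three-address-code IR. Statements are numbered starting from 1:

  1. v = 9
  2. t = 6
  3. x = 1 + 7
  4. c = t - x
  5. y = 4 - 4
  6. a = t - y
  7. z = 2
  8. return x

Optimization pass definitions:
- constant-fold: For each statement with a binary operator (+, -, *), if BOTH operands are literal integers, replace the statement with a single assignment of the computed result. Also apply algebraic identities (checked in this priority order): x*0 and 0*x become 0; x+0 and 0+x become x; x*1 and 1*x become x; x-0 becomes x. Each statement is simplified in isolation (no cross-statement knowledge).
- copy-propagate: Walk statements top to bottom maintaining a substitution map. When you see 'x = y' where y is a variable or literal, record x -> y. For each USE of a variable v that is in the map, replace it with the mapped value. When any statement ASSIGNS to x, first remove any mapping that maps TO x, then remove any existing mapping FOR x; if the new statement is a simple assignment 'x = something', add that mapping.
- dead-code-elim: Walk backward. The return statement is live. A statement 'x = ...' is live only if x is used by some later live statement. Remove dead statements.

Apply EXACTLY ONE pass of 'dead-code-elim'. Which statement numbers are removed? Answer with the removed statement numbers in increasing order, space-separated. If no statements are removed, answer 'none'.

Backward liveness scan:
Stmt 1 'v = 9': DEAD (v not in live set [])
Stmt 2 't = 6': DEAD (t not in live set [])
Stmt 3 'x = 1 + 7': KEEP (x is live); live-in = []
Stmt 4 'c = t - x': DEAD (c not in live set ['x'])
Stmt 5 'y = 4 - 4': DEAD (y not in live set ['x'])
Stmt 6 'a = t - y': DEAD (a not in live set ['x'])
Stmt 7 'z = 2': DEAD (z not in live set ['x'])
Stmt 8 'return x': KEEP (return); live-in = ['x']
Removed statement numbers: [1, 2, 4, 5, 6, 7]
Surviving IR:
  x = 1 + 7
  return x

Answer: 1 2 4 5 6 7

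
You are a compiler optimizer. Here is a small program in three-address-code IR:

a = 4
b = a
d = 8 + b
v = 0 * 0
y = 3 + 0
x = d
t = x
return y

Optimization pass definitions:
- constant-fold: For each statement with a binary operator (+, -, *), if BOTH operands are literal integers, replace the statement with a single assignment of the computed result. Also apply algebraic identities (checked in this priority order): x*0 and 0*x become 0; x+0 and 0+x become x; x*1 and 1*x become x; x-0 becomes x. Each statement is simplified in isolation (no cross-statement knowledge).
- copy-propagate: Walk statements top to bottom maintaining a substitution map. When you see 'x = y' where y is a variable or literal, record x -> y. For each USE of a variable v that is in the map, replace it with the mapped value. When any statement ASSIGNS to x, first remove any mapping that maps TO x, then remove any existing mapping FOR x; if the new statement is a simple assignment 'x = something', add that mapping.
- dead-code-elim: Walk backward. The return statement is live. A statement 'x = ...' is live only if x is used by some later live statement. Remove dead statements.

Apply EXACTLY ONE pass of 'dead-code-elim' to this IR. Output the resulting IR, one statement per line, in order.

Answer: y = 3 + 0
return y

Derivation:
Applying dead-code-elim statement-by-statement:
  [8] return y  -> KEEP (return); live=['y']
  [7] t = x  -> DEAD (t not live)
  [6] x = d  -> DEAD (x not live)
  [5] y = 3 + 0  -> KEEP; live=[]
  [4] v = 0 * 0  -> DEAD (v not live)
  [3] d = 8 + b  -> DEAD (d not live)
  [2] b = a  -> DEAD (b not live)
  [1] a = 4  -> DEAD (a not live)
Result (2 stmts):
  y = 3 + 0
  return y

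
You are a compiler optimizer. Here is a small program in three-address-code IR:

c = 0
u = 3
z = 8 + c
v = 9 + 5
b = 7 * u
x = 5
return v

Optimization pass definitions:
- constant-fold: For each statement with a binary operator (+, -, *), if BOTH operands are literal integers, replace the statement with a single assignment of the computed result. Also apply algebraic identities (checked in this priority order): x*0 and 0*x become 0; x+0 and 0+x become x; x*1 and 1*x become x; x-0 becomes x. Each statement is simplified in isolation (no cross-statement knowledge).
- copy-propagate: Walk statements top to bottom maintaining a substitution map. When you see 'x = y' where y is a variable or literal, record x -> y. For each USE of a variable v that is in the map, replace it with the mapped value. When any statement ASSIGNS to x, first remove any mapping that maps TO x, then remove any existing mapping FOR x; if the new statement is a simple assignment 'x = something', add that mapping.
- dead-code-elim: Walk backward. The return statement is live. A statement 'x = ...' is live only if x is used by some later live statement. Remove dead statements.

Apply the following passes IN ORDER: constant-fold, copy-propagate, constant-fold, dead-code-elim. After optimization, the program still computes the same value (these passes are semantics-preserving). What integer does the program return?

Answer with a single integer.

Initial IR:
  c = 0
  u = 3
  z = 8 + c
  v = 9 + 5
  b = 7 * u
  x = 5
  return v
After constant-fold (7 stmts):
  c = 0
  u = 3
  z = 8 + c
  v = 14
  b = 7 * u
  x = 5
  return v
After copy-propagate (7 stmts):
  c = 0
  u = 3
  z = 8 + 0
  v = 14
  b = 7 * 3
  x = 5
  return 14
After constant-fold (7 stmts):
  c = 0
  u = 3
  z = 8
  v = 14
  b = 21
  x = 5
  return 14
After dead-code-elim (1 stmts):
  return 14
Evaluate:
  c = 0  =>  c = 0
  u = 3  =>  u = 3
  z = 8 + c  =>  z = 8
  v = 9 + 5  =>  v = 14
  b = 7 * u  =>  b = 21
  x = 5  =>  x = 5
  return v = 14

Answer: 14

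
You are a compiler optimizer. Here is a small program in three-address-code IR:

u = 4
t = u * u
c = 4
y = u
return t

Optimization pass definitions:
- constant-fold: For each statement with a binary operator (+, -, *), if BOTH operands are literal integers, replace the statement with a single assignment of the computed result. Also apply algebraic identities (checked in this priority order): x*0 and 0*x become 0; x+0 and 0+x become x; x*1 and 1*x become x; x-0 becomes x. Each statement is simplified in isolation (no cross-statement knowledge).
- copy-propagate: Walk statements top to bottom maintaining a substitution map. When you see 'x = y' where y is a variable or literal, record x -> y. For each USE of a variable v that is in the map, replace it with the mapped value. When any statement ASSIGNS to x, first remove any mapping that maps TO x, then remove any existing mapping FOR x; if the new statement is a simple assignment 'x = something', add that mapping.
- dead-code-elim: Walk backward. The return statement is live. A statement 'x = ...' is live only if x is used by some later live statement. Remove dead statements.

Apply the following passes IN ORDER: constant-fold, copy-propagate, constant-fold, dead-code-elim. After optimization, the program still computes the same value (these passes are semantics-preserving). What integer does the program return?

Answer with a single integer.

Answer: 16

Derivation:
Initial IR:
  u = 4
  t = u * u
  c = 4
  y = u
  return t
After constant-fold (5 stmts):
  u = 4
  t = u * u
  c = 4
  y = u
  return t
After copy-propagate (5 stmts):
  u = 4
  t = 4 * 4
  c = 4
  y = 4
  return t
After constant-fold (5 stmts):
  u = 4
  t = 16
  c = 4
  y = 4
  return t
After dead-code-elim (2 stmts):
  t = 16
  return t
Evaluate:
  u = 4  =>  u = 4
  t = u * u  =>  t = 16
  c = 4  =>  c = 4
  y = u  =>  y = 4
  return t = 16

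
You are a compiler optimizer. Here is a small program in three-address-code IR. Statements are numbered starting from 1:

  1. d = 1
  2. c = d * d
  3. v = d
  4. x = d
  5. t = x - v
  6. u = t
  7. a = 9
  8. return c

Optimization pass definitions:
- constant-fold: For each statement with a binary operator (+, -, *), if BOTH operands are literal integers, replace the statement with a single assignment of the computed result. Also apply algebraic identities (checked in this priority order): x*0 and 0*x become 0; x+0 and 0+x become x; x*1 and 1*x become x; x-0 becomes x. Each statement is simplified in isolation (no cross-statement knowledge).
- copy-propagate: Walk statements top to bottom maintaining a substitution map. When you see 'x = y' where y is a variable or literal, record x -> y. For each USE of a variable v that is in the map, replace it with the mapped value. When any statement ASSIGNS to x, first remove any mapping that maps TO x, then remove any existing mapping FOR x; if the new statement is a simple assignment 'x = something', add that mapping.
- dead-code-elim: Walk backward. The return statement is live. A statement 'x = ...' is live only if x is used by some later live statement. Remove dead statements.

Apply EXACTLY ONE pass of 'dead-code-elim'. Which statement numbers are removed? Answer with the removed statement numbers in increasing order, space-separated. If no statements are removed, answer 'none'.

Backward liveness scan:
Stmt 1 'd = 1': KEEP (d is live); live-in = []
Stmt 2 'c = d * d': KEEP (c is live); live-in = ['d']
Stmt 3 'v = d': DEAD (v not in live set ['c'])
Stmt 4 'x = d': DEAD (x not in live set ['c'])
Stmt 5 't = x - v': DEAD (t not in live set ['c'])
Stmt 6 'u = t': DEAD (u not in live set ['c'])
Stmt 7 'a = 9': DEAD (a not in live set ['c'])
Stmt 8 'return c': KEEP (return); live-in = ['c']
Removed statement numbers: [3, 4, 5, 6, 7]
Surviving IR:
  d = 1
  c = d * d
  return c

Answer: 3 4 5 6 7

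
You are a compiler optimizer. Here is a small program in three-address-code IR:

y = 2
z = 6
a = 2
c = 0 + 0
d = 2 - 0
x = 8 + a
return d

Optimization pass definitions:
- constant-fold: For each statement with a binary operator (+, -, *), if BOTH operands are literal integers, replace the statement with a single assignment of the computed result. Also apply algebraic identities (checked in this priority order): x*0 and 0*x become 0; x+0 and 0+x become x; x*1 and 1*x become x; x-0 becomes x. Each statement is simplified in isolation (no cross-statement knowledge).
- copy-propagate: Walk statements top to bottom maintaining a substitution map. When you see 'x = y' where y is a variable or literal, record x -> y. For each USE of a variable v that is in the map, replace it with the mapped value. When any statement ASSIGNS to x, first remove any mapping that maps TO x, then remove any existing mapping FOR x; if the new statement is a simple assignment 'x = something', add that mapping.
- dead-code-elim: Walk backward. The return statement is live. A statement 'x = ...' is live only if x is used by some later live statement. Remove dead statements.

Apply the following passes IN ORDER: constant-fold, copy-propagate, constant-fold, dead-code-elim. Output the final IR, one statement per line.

Answer: return 2

Derivation:
Initial IR:
  y = 2
  z = 6
  a = 2
  c = 0 + 0
  d = 2 - 0
  x = 8 + a
  return d
After constant-fold (7 stmts):
  y = 2
  z = 6
  a = 2
  c = 0
  d = 2
  x = 8 + a
  return d
After copy-propagate (7 stmts):
  y = 2
  z = 6
  a = 2
  c = 0
  d = 2
  x = 8 + 2
  return 2
After constant-fold (7 stmts):
  y = 2
  z = 6
  a = 2
  c = 0
  d = 2
  x = 10
  return 2
After dead-code-elim (1 stmts):
  return 2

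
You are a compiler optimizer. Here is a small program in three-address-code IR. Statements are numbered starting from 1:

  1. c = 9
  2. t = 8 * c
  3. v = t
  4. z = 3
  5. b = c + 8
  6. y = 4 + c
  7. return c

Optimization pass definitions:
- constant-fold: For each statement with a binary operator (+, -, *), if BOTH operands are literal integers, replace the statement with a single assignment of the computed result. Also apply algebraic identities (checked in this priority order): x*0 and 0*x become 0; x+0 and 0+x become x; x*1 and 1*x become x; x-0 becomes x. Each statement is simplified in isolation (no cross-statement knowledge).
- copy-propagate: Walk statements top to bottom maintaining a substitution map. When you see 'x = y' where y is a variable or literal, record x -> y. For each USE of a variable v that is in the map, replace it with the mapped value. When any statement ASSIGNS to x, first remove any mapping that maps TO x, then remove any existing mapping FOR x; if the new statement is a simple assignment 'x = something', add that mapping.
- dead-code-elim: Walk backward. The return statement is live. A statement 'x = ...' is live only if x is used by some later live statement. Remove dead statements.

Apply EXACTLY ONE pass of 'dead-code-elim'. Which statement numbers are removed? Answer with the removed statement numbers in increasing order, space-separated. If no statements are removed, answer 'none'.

Backward liveness scan:
Stmt 1 'c = 9': KEEP (c is live); live-in = []
Stmt 2 't = 8 * c': DEAD (t not in live set ['c'])
Stmt 3 'v = t': DEAD (v not in live set ['c'])
Stmt 4 'z = 3': DEAD (z not in live set ['c'])
Stmt 5 'b = c + 8': DEAD (b not in live set ['c'])
Stmt 6 'y = 4 + c': DEAD (y not in live set ['c'])
Stmt 7 'return c': KEEP (return); live-in = ['c']
Removed statement numbers: [2, 3, 4, 5, 6]
Surviving IR:
  c = 9
  return c

Answer: 2 3 4 5 6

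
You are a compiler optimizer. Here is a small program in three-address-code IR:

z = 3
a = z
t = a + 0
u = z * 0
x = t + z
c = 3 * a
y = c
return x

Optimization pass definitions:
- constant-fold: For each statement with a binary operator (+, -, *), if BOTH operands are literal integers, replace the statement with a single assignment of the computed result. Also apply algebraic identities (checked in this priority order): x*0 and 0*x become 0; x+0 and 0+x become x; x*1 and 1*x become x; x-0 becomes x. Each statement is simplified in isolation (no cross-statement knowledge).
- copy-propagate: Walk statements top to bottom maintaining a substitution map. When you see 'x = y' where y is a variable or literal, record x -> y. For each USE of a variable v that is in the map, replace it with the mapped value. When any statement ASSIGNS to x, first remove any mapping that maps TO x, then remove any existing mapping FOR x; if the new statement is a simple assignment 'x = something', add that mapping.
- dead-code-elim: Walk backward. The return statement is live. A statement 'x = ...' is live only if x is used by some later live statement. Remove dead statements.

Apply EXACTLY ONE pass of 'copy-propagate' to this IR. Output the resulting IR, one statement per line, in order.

Answer: z = 3
a = 3
t = 3 + 0
u = 3 * 0
x = t + 3
c = 3 * 3
y = c
return x

Derivation:
Applying copy-propagate statement-by-statement:
  [1] z = 3  (unchanged)
  [2] a = z  -> a = 3
  [3] t = a + 0  -> t = 3 + 0
  [4] u = z * 0  -> u = 3 * 0
  [5] x = t + z  -> x = t + 3
  [6] c = 3 * a  -> c = 3 * 3
  [7] y = c  (unchanged)
  [8] return x  (unchanged)
Result (8 stmts):
  z = 3
  a = 3
  t = 3 + 0
  u = 3 * 0
  x = t + 3
  c = 3 * 3
  y = c
  return x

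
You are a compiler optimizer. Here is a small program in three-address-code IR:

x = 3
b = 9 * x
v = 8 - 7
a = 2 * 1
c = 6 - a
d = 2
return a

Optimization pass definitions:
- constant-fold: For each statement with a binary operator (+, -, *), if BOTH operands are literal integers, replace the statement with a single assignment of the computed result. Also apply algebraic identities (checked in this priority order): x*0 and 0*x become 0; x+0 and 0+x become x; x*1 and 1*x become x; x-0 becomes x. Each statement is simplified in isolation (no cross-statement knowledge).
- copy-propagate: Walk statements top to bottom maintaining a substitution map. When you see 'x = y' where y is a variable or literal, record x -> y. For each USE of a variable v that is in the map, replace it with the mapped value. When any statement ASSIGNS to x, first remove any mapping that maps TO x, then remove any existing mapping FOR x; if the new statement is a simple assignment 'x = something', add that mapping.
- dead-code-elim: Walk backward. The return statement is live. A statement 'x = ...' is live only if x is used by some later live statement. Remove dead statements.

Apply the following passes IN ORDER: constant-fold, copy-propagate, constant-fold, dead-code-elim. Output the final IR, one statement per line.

Initial IR:
  x = 3
  b = 9 * x
  v = 8 - 7
  a = 2 * 1
  c = 6 - a
  d = 2
  return a
After constant-fold (7 stmts):
  x = 3
  b = 9 * x
  v = 1
  a = 2
  c = 6 - a
  d = 2
  return a
After copy-propagate (7 stmts):
  x = 3
  b = 9 * 3
  v = 1
  a = 2
  c = 6 - 2
  d = 2
  return 2
After constant-fold (7 stmts):
  x = 3
  b = 27
  v = 1
  a = 2
  c = 4
  d = 2
  return 2
After dead-code-elim (1 stmts):
  return 2

Answer: return 2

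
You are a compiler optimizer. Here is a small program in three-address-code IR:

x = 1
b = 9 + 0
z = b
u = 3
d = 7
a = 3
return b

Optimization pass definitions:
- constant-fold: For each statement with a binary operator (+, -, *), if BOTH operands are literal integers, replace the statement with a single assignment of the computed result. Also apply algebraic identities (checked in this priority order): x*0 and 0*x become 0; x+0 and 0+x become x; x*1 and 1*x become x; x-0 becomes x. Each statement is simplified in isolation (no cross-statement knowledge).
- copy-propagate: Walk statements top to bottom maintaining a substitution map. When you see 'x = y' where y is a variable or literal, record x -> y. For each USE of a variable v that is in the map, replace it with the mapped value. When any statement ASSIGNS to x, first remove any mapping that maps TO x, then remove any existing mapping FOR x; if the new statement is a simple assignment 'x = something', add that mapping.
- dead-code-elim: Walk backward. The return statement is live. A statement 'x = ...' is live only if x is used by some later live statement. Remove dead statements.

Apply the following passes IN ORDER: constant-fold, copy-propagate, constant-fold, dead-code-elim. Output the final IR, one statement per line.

Answer: return 9

Derivation:
Initial IR:
  x = 1
  b = 9 + 0
  z = b
  u = 3
  d = 7
  a = 3
  return b
After constant-fold (7 stmts):
  x = 1
  b = 9
  z = b
  u = 3
  d = 7
  a = 3
  return b
After copy-propagate (7 stmts):
  x = 1
  b = 9
  z = 9
  u = 3
  d = 7
  a = 3
  return 9
After constant-fold (7 stmts):
  x = 1
  b = 9
  z = 9
  u = 3
  d = 7
  a = 3
  return 9
After dead-code-elim (1 stmts):
  return 9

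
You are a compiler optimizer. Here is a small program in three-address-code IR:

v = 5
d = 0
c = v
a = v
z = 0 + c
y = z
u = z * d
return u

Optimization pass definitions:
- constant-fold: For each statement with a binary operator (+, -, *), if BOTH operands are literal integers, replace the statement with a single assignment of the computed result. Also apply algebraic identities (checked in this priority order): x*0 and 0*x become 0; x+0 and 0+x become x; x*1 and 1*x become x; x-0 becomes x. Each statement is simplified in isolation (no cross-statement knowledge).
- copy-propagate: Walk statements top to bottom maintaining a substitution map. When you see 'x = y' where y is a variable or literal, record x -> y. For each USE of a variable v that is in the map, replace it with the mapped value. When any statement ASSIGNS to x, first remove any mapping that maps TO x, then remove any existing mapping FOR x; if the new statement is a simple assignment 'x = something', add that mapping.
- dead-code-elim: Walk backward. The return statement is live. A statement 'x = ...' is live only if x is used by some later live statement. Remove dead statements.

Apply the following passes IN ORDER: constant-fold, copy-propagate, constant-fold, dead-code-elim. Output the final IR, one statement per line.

Answer: u = 0
return u

Derivation:
Initial IR:
  v = 5
  d = 0
  c = v
  a = v
  z = 0 + c
  y = z
  u = z * d
  return u
After constant-fold (8 stmts):
  v = 5
  d = 0
  c = v
  a = v
  z = c
  y = z
  u = z * d
  return u
After copy-propagate (8 stmts):
  v = 5
  d = 0
  c = 5
  a = 5
  z = 5
  y = 5
  u = 5 * 0
  return u
After constant-fold (8 stmts):
  v = 5
  d = 0
  c = 5
  a = 5
  z = 5
  y = 5
  u = 0
  return u
After dead-code-elim (2 stmts):
  u = 0
  return u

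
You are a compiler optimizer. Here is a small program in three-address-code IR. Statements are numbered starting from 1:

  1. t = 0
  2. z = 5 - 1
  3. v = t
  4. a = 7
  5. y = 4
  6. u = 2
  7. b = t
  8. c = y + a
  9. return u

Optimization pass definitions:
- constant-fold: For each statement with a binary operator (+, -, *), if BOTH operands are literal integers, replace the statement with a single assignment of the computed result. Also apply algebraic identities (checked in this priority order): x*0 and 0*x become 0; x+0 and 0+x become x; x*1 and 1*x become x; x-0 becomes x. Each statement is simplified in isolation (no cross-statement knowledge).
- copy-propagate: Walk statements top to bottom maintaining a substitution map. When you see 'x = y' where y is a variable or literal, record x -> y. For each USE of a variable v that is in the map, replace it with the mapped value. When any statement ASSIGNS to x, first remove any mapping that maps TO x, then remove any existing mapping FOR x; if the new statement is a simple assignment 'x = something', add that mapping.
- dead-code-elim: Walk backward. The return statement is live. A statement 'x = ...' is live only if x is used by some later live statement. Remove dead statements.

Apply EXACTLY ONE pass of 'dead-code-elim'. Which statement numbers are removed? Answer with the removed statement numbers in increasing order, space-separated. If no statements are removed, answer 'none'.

Answer: 1 2 3 4 5 7 8

Derivation:
Backward liveness scan:
Stmt 1 't = 0': DEAD (t not in live set [])
Stmt 2 'z = 5 - 1': DEAD (z not in live set [])
Stmt 3 'v = t': DEAD (v not in live set [])
Stmt 4 'a = 7': DEAD (a not in live set [])
Stmt 5 'y = 4': DEAD (y not in live set [])
Stmt 6 'u = 2': KEEP (u is live); live-in = []
Stmt 7 'b = t': DEAD (b not in live set ['u'])
Stmt 8 'c = y + a': DEAD (c not in live set ['u'])
Stmt 9 'return u': KEEP (return); live-in = ['u']
Removed statement numbers: [1, 2, 3, 4, 5, 7, 8]
Surviving IR:
  u = 2
  return u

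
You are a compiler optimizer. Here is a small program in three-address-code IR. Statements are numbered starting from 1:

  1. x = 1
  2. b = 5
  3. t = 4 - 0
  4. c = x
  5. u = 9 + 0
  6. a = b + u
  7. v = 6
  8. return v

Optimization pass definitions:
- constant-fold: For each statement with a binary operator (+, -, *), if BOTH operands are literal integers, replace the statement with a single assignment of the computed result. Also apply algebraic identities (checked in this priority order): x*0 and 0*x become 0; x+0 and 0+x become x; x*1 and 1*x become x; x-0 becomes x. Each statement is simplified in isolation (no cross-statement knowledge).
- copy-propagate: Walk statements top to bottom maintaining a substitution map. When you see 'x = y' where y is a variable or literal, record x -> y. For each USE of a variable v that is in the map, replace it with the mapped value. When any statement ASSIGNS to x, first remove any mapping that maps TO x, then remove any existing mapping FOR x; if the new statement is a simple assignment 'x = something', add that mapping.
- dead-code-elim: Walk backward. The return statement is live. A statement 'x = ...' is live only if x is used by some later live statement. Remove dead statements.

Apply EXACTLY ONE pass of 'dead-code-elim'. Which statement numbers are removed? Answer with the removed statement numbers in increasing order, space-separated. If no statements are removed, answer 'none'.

Answer: 1 2 3 4 5 6

Derivation:
Backward liveness scan:
Stmt 1 'x = 1': DEAD (x not in live set [])
Stmt 2 'b = 5': DEAD (b not in live set [])
Stmt 3 't = 4 - 0': DEAD (t not in live set [])
Stmt 4 'c = x': DEAD (c not in live set [])
Stmt 5 'u = 9 + 0': DEAD (u not in live set [])
Stmt 6 'a = b + u': DEAD (a not in live set [])
Stmt 7 'v = 6': KEEP (v is live); live-in = []
Stmt 8 'return v': KEEP (return); live-in = ['v']
Removed statement numbers: [1, 2, 3, 4, 5, 6]
Surviving IR:
  v = 6
  return v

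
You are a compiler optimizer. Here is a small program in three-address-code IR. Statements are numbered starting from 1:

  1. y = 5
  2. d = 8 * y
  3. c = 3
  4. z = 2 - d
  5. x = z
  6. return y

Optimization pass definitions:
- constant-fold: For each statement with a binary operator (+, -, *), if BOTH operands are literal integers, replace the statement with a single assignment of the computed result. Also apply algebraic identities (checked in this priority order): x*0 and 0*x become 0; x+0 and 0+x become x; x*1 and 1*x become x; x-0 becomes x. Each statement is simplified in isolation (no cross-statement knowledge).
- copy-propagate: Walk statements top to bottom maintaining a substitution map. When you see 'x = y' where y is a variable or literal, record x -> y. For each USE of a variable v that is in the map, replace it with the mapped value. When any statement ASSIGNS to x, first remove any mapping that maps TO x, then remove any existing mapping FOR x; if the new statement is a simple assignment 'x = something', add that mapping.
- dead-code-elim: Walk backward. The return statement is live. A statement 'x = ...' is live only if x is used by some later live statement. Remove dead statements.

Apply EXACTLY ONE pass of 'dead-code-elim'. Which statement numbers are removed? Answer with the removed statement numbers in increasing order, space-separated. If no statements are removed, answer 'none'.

Answer: 2 3 4 5

Derivation:
Backward liveness scan:
Stmt 1 'y = 5': KEEP (y is live); live-in = []
Stmt 2 'd = 8 * y': DEAD (d not in live set ['y'])
Stmt 3 'c = 3': DEAD (c not in live set ['y'])
Stmt 4 'z = 2 - d': DEAD (z not in live set ['y'])
Stmt 5 'x = z': DEAD (x not in live set ['y'])
Stmt 6 'return y': KEEP (return); live-in = ['y']
Removed statement numbers: [2, 3, 4, 5]
Surviving IR:
  y = 5
  return y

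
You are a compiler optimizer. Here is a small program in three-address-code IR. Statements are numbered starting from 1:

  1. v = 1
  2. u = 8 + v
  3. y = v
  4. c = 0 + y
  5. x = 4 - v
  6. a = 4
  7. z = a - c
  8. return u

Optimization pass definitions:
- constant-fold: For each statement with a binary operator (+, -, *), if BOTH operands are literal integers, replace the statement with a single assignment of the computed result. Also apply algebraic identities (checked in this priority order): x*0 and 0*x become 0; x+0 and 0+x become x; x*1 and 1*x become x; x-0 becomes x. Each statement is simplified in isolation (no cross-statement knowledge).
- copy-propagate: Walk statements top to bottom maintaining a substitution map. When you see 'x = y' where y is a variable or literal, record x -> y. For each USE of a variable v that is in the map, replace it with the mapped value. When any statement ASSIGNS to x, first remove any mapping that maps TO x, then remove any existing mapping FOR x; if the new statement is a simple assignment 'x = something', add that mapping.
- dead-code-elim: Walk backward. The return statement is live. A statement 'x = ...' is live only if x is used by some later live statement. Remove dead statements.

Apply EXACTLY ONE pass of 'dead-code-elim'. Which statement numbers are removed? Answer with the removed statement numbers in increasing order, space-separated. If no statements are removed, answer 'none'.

Answer: 3 4 5 6 7

Derivation:
Backward liveness scan:
Stmt 1 'v = 1': KEEP (v is live); live-in = []
Stmt 2 'u = 8 + v': KEEP (u is live); live-in = ['v']
Stmt 3 'y = v': DEAD (y not in live set ['u'])
Stmt 4 'c = 0 + y': DEAD (c not in live set ['u'])
Stmt 5 'x = 4 - v': DEAD (x not in live set ['u'])
Stmt 6 'a = 4': DEAD (a not in live set ['u'])
Stmt 7 'z = a - c': DEAD (z not in live set ['u'])
Stmt 8 'return u': KEEP (return); live-in = ['u']
Removed statement numbers: [3, 4, 5, 6, 7]
Surviving IR:
  v = 1
  u = 8 + v
  return u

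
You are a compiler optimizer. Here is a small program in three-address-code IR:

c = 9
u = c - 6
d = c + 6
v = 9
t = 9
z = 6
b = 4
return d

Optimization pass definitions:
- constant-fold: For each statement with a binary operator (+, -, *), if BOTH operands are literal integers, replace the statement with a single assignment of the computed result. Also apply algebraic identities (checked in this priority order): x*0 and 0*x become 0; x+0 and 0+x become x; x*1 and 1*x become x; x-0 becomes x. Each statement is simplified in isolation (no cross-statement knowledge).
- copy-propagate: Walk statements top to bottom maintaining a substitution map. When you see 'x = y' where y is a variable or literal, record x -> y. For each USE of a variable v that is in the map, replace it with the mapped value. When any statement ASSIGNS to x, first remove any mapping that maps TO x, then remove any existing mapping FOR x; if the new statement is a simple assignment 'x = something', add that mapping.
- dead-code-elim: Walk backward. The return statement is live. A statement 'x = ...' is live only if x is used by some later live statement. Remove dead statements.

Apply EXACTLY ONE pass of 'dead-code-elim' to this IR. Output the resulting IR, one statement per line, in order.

Applying dead-code-elim statement-by-statement:
  [8] return d  -> KEEP (return); live=['d']
  [7] b = 4  -> DEAD (b not live)
  [6] z = 6  -> DEAD (z not live)
  [5] t = 9  -> DEAD (t not live)
  [4] v = 9  -> DEAD (v not live)
  [3] d = c + 6  -> KEEP; live=['c']
  [2] u = c - 6  -> DEAD (u not live)
  [1] c = 9  -> KEEP; live=[]
Result (3 stmts):
  c = 9
  d = c + 6
  return d

Answer: c = 9
d = c + 6
return d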